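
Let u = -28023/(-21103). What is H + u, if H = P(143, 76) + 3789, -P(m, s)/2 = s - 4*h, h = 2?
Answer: 77117282/21103 ≈ 3654.3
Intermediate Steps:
P(m, s) = 16 - 2*s (P(m, s) = -2*(s - 4*2) = -2*(s - 8) = -2*(-8 + s) = 16 - 2*s)
u = 28023/21103 (u = -28023*(-1/21103) = 28023/21103 ≈ 1.3279)
H = 3653 (H = (16 - 2*76) + 3789 = (16 - 152) + 3789 = -136 + 3789 = 3653)
H + u = 3653 + 28023/21103 = 77117282/21103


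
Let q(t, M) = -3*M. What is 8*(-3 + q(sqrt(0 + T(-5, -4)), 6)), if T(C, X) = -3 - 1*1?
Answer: -168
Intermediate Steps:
T(C, X) = -4 (T(C, X) = -3 - 1 = -4)
8*(-3 + q(sqrt(0 + T(-5, -4)), 6)) = 8*(-3 - 3*6) = 8*(-3 - 18) = 8*(-21) = -168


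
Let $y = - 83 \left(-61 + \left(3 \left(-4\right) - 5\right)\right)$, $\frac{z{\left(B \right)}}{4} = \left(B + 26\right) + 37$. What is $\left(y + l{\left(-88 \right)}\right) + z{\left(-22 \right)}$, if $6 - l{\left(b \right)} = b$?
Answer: $6732$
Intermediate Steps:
$z{\left(B \right)} = 252 + 4 B$ ($z{\left(B \right)} = 4 \left(\left(B + 26\right) + 37\right) = 4 \left(\left(26 + B\right) + 37\right) = 4 \left(63 + B\right) = 252 + 4 B$)
$l{\left(b \right)} = 6 - b$
$y = 6474$ ($y = - 83 \left(-61 - 17\right) = \left(-83\right) \left(-78\right) = 6474$)
$\left(y + l{\left(-88 \right)}\right) + z{\left(-22 \right)} = \left(6474 + \left(6 - -88\right)\right) + \left(252 + 4 \left(-22\right)\right) = \left(6474 + \left(6 + 88\right)\right) + \left(252 - 88\right) = \left(6474 + 94\right) + 164 = 6568 + 164 = 6732$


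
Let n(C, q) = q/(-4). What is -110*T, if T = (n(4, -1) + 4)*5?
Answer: -4675/2 ≈ -2337.5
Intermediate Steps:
n(C, q) = -q/4 (n(C, q) = q*(-¼) = -q/4)
T = 85/4 (T = (-¼*(-1) + 4)*5 = (¼ + 4)*5 = (17/4)*5 = 85/4 ≈ 21.250)
-110*T = -110*85/4 = -4675/2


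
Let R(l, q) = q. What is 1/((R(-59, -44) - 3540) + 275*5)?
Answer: -1/2209 ≈ -0.00045269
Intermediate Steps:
1/((R(-59, -44) - 3540) + 275*5) = 1/((-44 - 3540) + 275*5) = 1/(-3584 + 1375) = 1/(-2209) = -1/2209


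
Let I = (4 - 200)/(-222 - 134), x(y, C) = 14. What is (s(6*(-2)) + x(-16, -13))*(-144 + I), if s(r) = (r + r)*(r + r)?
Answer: -7532530/89 ≈ -84635.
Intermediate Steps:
s(r) = 4*r² (s(r) = (2*r)*(2*r) = 4*r²)
I = 49/89 (I = -196/(-356) = -196*(-1/356) = 49/89 ≈ 0.55056)
(s(6*(-2)) + x(-16, -13))*(-144 + I) = (4*(6*(-2))² + 14)*(-144 + 49/89) = (4*(-12)² + 14)*(-12767/89) = (4*144 + 14)*(-12767/89) = (576 + 14)*(-12767/89) = 590*(-12767/89) = -7532530/89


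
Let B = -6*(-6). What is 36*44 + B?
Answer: 1620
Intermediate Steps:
B = 36
36*44 + B = 36*44 + 36 = 1584 + 36 = 1620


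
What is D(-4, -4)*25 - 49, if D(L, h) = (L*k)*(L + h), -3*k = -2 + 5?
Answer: -849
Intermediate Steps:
k = -1 (k = -(-2 + 5)/3 = -⅓*3 = -1)
D(L, h) = -L*(L + h) (D(L, h) = (L*(-1))*(L + h) = (-L)*(L + h) = -L*(L + h))
D(-4, -4)*25 - 49 = -1*(-4)*(-4 - 4)*25 - 49 = -1*(-4)*(-8)*25 - 49 = -32*25 - 49 = -800 - 49 = -849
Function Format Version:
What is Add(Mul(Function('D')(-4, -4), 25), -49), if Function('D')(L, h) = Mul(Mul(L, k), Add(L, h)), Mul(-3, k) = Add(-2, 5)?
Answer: -849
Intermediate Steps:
k = -1 (k = Mul(Rational(-1, 3), Add(-2, 5)) = Mul(Rational(-1, 3), 3) = -1)
Function('D')(L, h) = Mul(-1, L, Add(L, h)) (Function('D')(L, h) = Mul(Mul(L, -1), Add(L, h)) = Mul(Mul(-1, L), Add(L, h)) = Mul(-1, L, Add(L, h)))
Add(Mul(Function('D')(-4, -4), 25), -49) = Add(Mul(Mul(-1, -4, Add(-4, -4)), 25), -49) = Add(Mul(Mul(-1, -4, -8), 25), -49) = Add(Mul(-32, 25), -49) = Add(-800, -49) = -849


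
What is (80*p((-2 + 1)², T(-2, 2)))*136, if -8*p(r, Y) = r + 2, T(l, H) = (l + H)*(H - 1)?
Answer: -4080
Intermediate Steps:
T(l, H) = (-1 + H)*(H + l) (T(l, H) = (H + l)*(-1 + H) = (-1 + H)*(H + l))
p(r, Y) = -¼ - r/8 (p(r, Y) = -(r + 2)/8 = -(2 + r)/8 = -¼ - r/8)
(80*p((-2 + 1)², T(-2, 2)))*136 = (80*(-¼ - (-2 + 1)²/8))*136 = (80*(-¼ - ⅛*(-1)²))*136 = (80*(-¼ - ⅛*1))*136 = (80*(-¼ - ⅛))*136 = (80*(-3/8))*136 = -30*136 = -4080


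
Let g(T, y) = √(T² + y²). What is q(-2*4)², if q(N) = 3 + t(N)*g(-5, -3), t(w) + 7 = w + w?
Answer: 17995 - 138*√34 ≈ 17190.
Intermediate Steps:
t(w) = -7 + 2*w (t(w) = -7 + (w + w) = -7 + 2*w)
q(N) = 3 + √34*(-7 + 2*N) (q(N) = 3 + (-7 + 2*N)*√((-5)² + (-3)²) = 3 + (-7 + 2*N)*√(25 + 9) = 3 + (-7 + 2*N)*√34 = 3 + √34*(-7 + 2*N))
q(-2*4)² = (3 + √34*(-7 + 2*(-2*4)))² = (3 + √34*(-7 + 2*(-8)))² = (3 + √34*(-7 - 16))² = (3 + √34*(-23))² = (3 - 23*√34)²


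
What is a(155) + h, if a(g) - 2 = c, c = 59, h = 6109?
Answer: 6170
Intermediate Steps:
a(g) = 61 (a(g) = 2 + 59 = 61)
a(155) + h = 61 + 6109 = 6170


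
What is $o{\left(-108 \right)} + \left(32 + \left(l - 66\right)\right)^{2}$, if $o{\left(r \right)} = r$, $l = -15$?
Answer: $2293$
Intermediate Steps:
$o{\left(-108 \right)} + \left(32 + \left(l - 66\right)\right)^{2} = -108 + \left(32 - 81\right)^{2} = -108 + \left(-49\right)^{2} = -108 + 2401 = 2293$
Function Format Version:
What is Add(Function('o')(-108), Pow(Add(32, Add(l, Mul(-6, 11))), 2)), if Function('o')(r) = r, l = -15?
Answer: 2293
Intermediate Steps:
Add(Function('o')(-108), Pow(Add(32, Add(l, Mul(-6, 11))), 2)) = Add(-108, Pow(Add(32, Add(-15, Mul(-6, 11))), 2)) = Add(-108, Pow(Add(32, Add(-15, -66)), 2)) = Add(-108, Pow(Add(32, -81), 2)) = Add(-108, Pow(-49, 2)) = Add(-108, 2401) = 2293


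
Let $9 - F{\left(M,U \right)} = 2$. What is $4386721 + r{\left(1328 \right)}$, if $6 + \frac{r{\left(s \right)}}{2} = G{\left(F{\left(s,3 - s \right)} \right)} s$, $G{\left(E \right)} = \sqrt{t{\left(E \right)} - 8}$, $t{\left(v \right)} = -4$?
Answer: $4386709 + 5312 i \sqrt{3} \approx 4.3867 \cdot 10^{6} + 9200.7 i$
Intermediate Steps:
$F{\left(M,U \right)} = 7$ ($F{\left(M,U \right)} = 9 - 2 = 7$)
$G{\left(E \right)} = 2 i \sqrt{3}$ ($G{\left(E \right)} = \sqrt{-4 - 8} = \sqrt{-12} = 2 i \sqrt{3}$)
$r{\left(s \right)} = -12 + 4 i s \sqrt{3}$ ($r{\left(s \right)} = -12 + 2 \cdot 2 i \sqrt{3} s = -12 + 2 \cdot 2 i s \sqrt{3} = -12 + 4 i s \sqrt{3}$)
$4386721 + r{\left(1328 \right)} = 4386721 - \left(12 - 4 i 1328 \sqrt{3}\right) = 4386721 - \left(12 - 5312 i \sqrt{3}\right) = 4386709 + 5312 i \sqrt{3}$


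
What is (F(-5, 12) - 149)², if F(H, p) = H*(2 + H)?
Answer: 17956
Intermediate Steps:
(F(-5, 12) - 149)² = (-5*(2 - 5) - 149)² = (-5*(-3) - 149)² = (15 - 149)² = (-134)² = 17956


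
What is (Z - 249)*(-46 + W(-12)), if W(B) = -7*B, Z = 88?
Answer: -6118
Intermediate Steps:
(Z - 249)*(-46 + W(-12)) = (88 - 249)*(-46 - 7*(-12)) = -161*(-46 + 84) = -161*38 = -6118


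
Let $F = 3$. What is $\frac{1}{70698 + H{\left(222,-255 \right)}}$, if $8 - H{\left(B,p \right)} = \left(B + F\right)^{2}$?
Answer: $\frac{1}{20081} \approx 4.9798 \cdot 10^{-5}$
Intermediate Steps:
$H{\left(B,p \right)} = 8 - \left(3 + B\right)^{2}$ ($H{\left(B,p \right)} = 8 - \left(B + 3\right)^{2} = 8 - \left(3 + B\right)^{2}$)
$\frac{1}{70698 + H{\left(222,-255 \right)}} = \frac{1}{70698 + \left(8 - \left(3 + 222\right)^{2}\right)} = \frac{1}{70698 + \left(8 - 225^{2}\right)} = \frac{1}{70698 + \left(8 - 50625\right)} = \frac{1}{70698 - 50617} = \frac{1}{20081}$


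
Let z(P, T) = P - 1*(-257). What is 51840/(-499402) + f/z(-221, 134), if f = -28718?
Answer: -3585923219/4494618 ≈ -797.83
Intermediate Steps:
z(P, T) = 257 + P (z(P, T) = P + 257 = 257 + P)
51840/(-499402) + f/z(-221, 134) = 51840/(-499402) - 28718/(257 - 221) = 51840*(-1/499402) - 28718/36 = -25920/249701 - 28718*1/36 = -25920/249701 - 14359/18 = -3585923219/4494618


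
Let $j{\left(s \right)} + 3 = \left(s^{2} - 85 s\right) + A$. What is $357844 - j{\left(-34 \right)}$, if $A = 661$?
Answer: $353140$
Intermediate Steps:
$j{\left(s \right)} = 658 + s^{2} - 85 s$ ($j{\left(s \right)} = -3 + \left(\left(s^{2} - 85 s\right) + 661\right) = -3 + \left(661 + s^{2} - 85 s\right) = 658 + s^{2} - 85 s$)
$357844 - j{\left(-34 \right)} = 357844 - \left(658 + \left(-34\right)^{2} - -2890\right) = 357844 - \left(658 + 1156 + 2890\right) = 357844 - 4704 = 353140$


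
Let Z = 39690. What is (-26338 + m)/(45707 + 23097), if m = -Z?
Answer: -16507/17201 ≈ -0.95965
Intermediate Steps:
m = -39690 (m = -1*39690 = -39690)
(-26338 + m)/(45707 + 23097) = (-26338 - 39690)/(45707 + 23097) = -66028/68804 = -66028*1/68804 = -16507/17201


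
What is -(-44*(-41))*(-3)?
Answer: 5412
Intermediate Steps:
-(-44*(-41))*(-3) = -1804*(-3) = -1*(-5412) = 5412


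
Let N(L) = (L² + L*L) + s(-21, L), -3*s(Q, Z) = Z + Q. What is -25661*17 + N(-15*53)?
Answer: 828085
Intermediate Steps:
s(Q, Z) = -Q/3 - Z/3 (s(Q, Z) = -(Z + Q)/3 = -(Q + Z)/3 = -Q/3 - Z/3)
N(L) = 7 + 2*L² - L/3 (N(L) = (L² + L*L) + (-⅓*(-21) - L/3) = (L² + L²) + (7 - L/3) = 2*L² + (7 - L/3) = 7 + 2*L² - L/3)
-25661*17 + N(-15*53) = -25661*17 + (7 + 2*(-15*53)² - (-5)*53) = -436237 + (7 + 2*(-795)² - ⅓*(-795)) = -436237 + (7 + 2*632025 + 265) = -436237 + (7 + 1264050 + 265) = -436237 + 1264322 = 828085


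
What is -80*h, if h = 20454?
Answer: -1636320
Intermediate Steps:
-80*h = -80*20454 = -1636320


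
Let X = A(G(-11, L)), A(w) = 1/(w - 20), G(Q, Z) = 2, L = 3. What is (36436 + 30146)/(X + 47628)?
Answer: 1198476/857303 ≈ 1.3980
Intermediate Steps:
A(w) = 1/(-20 + w)
X = -1/18 (X = 1/(-20 + 2) = 1/(-18) = -1/18 ≈ -0.055556)
(36436 + 30146)/(X + 47628) = (36436 + 30146)/(-1/18 + 47628) = 66582/(857303/18) = 66582*(18/857303) = 1198476/857303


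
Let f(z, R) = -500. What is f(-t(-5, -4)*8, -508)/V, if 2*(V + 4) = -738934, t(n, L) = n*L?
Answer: 500/369471 ≈ 0.0013533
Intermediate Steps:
t(n, L) = L*n
V = -369471 (V = -4 + (1/2)*(-738934) = -4 - 369467 = -369471)
f(-t(-5, -4)*8, -508)/V = -500/(-369471) = -500*(-1/369471) = 500/369471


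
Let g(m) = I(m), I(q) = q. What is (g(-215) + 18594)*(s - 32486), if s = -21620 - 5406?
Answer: -1093771048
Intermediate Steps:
g(m) = m
s = -27026
(g(-215) + 18594)*(s - 32486) = (-215 + 18594)*(-27026 - 32486) = 18379*(-59512) = -1093771048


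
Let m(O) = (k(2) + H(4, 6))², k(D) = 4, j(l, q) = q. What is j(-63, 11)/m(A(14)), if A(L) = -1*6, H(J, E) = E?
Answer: 11/100 ≈ 0.11000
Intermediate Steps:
A(L) = -6
m(O) = 100 (m(O) = (4 + 6)² = 10² = 100)
j(-63, 11)/m(A(14)) = 11/100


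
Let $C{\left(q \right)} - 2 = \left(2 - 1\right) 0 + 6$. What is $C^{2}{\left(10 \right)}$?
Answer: $64$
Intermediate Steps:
$C{\left(q \right)} = 8$ ($C{\left(q \right)} = 2 + \left(\left(2 - 1\right) 0 + 6\right) = 2 + \left(1 \cdot 0 + 6\right) = 2 + \left(0 + 6\right) = 2 + 6 = 8$)
$C^{2}{\left(10 \right)} = 8^{2} = 64$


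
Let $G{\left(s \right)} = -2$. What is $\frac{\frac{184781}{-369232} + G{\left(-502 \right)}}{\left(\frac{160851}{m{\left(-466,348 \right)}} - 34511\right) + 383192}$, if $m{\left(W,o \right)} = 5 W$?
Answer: $- \frac{1075580425}{149957277517464} \approx -7.1726 \cdot 10^{-6}$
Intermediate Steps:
$\frac{\frac{184781}{-369232} + G{\left(-502 \right)}}{\left(\frac{160851}{m{\left(-466,348 \right)}} - 34511\right) + 383192} = \frac{\frac{184781}{-369232} - 2}{\left(\frac{160851}{5 \left(-466\right)} - 34511\right) + 383192} = \frac{184781 \left(- \frac{1}{369232}\right) - 2}{\left(\frac{160851}{-2330} - 34511\right) + 383192} = \frac{- \frac{184781}{369232} - 2}{\left(160851 \left(- \frac{1}{2330}\right) - 34511\right) + 383192} = - \frac{923245}{369232 \left(\left(- \frac{160851}{2330} - 34511\right) + 383192\right)} = - \frac{923245}{369232 \left(- \frac{80571481}{2330} + 383192\right)} = - \frac{923245}{369232 \cdot \frac{812265879}{2330}} = \left(- \frac{923245}{369232}\right) \frac{2330}{812265879} = - \frac{1075580425}{149957277517464}$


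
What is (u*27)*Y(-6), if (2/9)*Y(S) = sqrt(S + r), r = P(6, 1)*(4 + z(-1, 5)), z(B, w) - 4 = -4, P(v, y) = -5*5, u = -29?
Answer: -7047*I*sqrt(106)/2 ≈ -36277.0*I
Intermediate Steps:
P(v, y) = -25
z(B, w) = 0 (z(B, w) = 4 - 4 = 0)
r = -100 (r = -25*(4 + 0) = -25*4 = -100)
Y(S) = 9*sqrt(-100 + S)/2 (Y(S) = 9*sqrt(S - 100)/2 = 9*sqrt(-100 + S)/2)
(u*27)*Y(-6) = (-29*27)*(9*sqrt(-100 - 6)/2) = -7047*sqrt(-106)/2 = -7047*I*sqrt(106)/2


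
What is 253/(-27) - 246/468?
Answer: -6947/702 ≈ -9.8960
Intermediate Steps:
253/(-27) - 246/468 = 253*(-1/27) - 246*1/468 = -253/27 - 41/78 = -6947/702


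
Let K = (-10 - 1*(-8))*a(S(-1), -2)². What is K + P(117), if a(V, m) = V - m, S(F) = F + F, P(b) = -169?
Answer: -169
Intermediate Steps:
S(F) = 2*F
K = 0 (K = (-10 - 1*(-8))*(2*(-1) - 1*(-2))² = (-10 + 8)*(-2 + 2)² = -2*0² = -2*0 = 0)
K + P(117) = 0 - 169 = -169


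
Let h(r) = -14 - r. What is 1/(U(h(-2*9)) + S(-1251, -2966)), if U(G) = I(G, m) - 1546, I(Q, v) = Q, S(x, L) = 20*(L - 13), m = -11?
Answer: -1/61122 ≈ -1.6361e-5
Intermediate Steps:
S(x, L) = -260 + 20*L (S(x, L) = 20*(-13 + L) = -260 + 20*L)
U(G) = -1546 + G (U(G) = G - 1546 = -1546 + G)
1/(U(h(-2*9)) + S(-1251, -2966)) = 1/((-1546 + (-14 - (-2)*9)) + (-260 + 20*(-2966))) = 1/((-1546 + (-14 - 1*(-18))) + (-260 - 59320)) = 1/((-1546 + (-14 + 18)) - 59580) = 1/((-1546 + 4) - 59580) = 1/(-1542 - 59580) = 1/(-61122) = -1/61122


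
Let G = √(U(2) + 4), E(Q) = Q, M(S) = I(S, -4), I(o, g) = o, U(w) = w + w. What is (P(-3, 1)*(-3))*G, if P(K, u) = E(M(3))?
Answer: -18*√2 ≈ -25.456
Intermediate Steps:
U(w) = 2*w
M(S) = S
P(K, u) = 3
G = 2*√2 (G = √(2*2 + 4) = √(4 + 4) = √8 = 2*√2 ≈ 2.8284)
(P(-3, 1)*(-3))*G = (3*(-3))*(2*√2) = -18*√2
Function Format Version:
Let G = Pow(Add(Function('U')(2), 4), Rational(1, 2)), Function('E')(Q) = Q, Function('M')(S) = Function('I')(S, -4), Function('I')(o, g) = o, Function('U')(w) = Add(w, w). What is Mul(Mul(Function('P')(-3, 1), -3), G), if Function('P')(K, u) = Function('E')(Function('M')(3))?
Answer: Mul(-18, Pow(2, Rational(1, 2))) ≈ -25.456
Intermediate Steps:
Function('U')(w) = Mul(2, w)
Function('M')(S) = S
Function('P')(K, u) = 3
G = Mul(2, Pow(2, Rational(1, 2))) (G = Pow(Add(Mul(2, 2), 4), Rational(1, 2)) = Pow(Add(4, 4), Rational(1, 2)) = Pow(8, Rational(1, 2)) = Mul(2, Pow(2, Rational(1, 2))) ≈ 2.8284)
Mul(Mul(Function('P')(-3, 1), -3), G) = Mul(Mul(3, -3), Mul(2, Pow(2, Rational(1, 2)))) = Mul(-9, Mul(2, Pow(2, Rational(1, 2)))) = Mul(-18, Pow(2, Rational(1, 2)))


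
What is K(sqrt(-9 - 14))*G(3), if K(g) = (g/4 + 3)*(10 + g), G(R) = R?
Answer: 291/4 + 33*I*sqrt(23)/2 ≈ 72.75 + 79.131*I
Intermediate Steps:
K(g) = (3 + g/4)*(10 + g) (K(g) = (g*(1/4) + 3)*(10 + g) = (g/4 + 3)*(10 + g) = (3 + g/4)*(10 + g))
K(sqrt(-9 - 14))*G(3) = (30 + (sqrt(-9 - 14))**2/4 + 11*sqrt(-9 - 14)/2)*3 = (30 + (sqrt(-23))**2/4 + 11*sqrt(-23)/2)*3 = (30 + (I*sqrt(23))**2/4 + 11*(I*sqrt(23))/2)*3 = (30 + (1/4)*(-23) + 11*I*sqrt(23)/2)*3 = (30 - 23/4 + 11*I*sqrt(23)/2)*3 = (97/4 + 11*I*sqrt(23)/2)*3 = 291/4 + 33*I*sqrt(23)/2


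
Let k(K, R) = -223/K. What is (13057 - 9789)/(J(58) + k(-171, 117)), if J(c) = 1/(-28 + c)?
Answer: 5588280/2287 ≈ 2443.5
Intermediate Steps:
(13057 - 9789)/(J(58) + k(-171, 117)) = (13057 - 9789)/(1/(-28 + 58) - 223/(-171)) = 3268/(1/30 - 223*(-1/171)) = 3268/(1/30 + 223/171) = 3268/(2287/1710) = 3268*(1710/2287) = 5588280/2287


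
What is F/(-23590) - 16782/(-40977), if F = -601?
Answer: 140171519/322215810 ≈ 0.43502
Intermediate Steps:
F/(-23590) - 16782/(-40977) = -601/(-23590) - 16782/(-40977) = -601*(-1/23590) - 16782*(-1/40977) = 601/23590 + 5594/13659 = 140171519/322215810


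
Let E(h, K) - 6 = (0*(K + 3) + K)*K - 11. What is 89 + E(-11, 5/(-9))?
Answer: 6829/81 ≈ 84.309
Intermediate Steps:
E(h, K) = -5 + K**2 (E(h, K) = 6 + ((0*(K + 3) + K)*K - 11) = 6 + ((0*(3 + K) + K)*K - 11) = 6 + ((0 + K)*K - 11) = 6 + (K*K - 11) = 6 + (K**2 - 11) = 6 + (-11 + K**2) = -5 + K**2)
89 + E(-11, 5/(-9)) = 89 + (-5 + (5/(-9))**2) = 89 + (-5 + (5*(-1/9))**2) = 89 + (-5 + (-5/9)**2) = 89 + (-5 + 25/81) = 89 - 380/81 = 6829/81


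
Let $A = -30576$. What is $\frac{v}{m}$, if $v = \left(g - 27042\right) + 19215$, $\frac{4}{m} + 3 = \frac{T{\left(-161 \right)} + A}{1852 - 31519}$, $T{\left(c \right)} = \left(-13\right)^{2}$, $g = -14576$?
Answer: $\frac{656340691}{59334} \approx 11062.0$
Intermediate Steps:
$T{\left(c \right)} = 169$
$m = - \frac{59334}{29297}$ ($m = \frac{4}{-3 + \frac{169 - 30576}{1852 - 31519}} = \frac{4}{-3 - \frac{30407}{-29667}} = \frac{4}{-3 - - \frac{30407}{29667}} = \frac{4}{-3 + \frac{30407}{29667}} = \frac{4}{- \frac{58594}{29667}} = 4 \left(- \frac{29667}{58594}\right) = - \frac{59334}{29297} \approx -2.0253$)
$v = -22403$ ($v = \left(-14576 - 27042\right) + 19215 = -41618 + 19215 = -22403$)
$\frac{v}{m} = - \frac{22403}{- \frac{59334}{29297}} = \left(-22403\right) \left(- \frac{29297}{59334}\right) = \frac{656340691}{59334}$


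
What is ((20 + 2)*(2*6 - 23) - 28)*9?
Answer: -2430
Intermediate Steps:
((20 + 2)*(2*6 - 23) - 28)*9 = (22*(12 - 23) - 28)*9 = (22*(-11) - 28)*9 = (-242 - 28)*9 = -270*9 = -2430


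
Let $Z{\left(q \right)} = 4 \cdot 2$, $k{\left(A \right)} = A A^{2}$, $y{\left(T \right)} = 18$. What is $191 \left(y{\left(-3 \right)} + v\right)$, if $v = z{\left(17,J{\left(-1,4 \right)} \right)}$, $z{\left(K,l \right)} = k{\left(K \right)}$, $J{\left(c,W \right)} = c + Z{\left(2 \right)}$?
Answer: $941821$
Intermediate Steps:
$k{\left(A \right)} = A^{3}$
$Z{\left(q \right)} = 8$
$J{\left(c,W \right)} = 8 + c$ ($J{\left(c,W \right)} = c + 8 = 8 + c$)
$z{\left(K,l \right)} = K^{3}$
$v = 4913$ ($v = 17^{3} = 4913$)
$191 \left(y{\left(-3 \right)} + v\right) = 191 \left(18 + 4913\right) = 191 \cdot 4931 = 941821$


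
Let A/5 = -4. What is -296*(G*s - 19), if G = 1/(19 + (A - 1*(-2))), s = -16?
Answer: 10360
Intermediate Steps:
A = -20 (A = 5*(-4) = -20)
G = 1 (G = 1/(19 + (-20 - 1*(-2))) = 1/(19 + (-20 + 2)) = 1/(19 - 18) = 1/1 = 1)
-296*(G*s - 19) = -296*(1*(-16) - 19) = -296*(-16 - 19) = -296*(-35) = 10360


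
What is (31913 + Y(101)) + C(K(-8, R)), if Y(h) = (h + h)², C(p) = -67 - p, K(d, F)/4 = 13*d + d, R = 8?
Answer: 73098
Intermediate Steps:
K(d, F) = 56*d (K(d, F) = 4*(13*d + d) = 4*(14*d) = 56*d)
Y(h) = 4*h² (Y(h) = (2*h)² = 4*h²)
(31913 + Y(101)) + C(K(-8, R)) = (31913 + 4*101²) + (-67 - 56*(-8)) = (31913 + 4*10201) + (-67 - 1*(-448)) = (31913 + 40804) + (-67 + 448) = 72717 + 381 = 73098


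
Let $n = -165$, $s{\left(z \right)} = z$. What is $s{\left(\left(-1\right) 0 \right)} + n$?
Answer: $-165$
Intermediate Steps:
$s{\left(\left(-1\right) 0 \right)} + n = \left(-1\right) 0 - 165 = 0 - 165 = -165$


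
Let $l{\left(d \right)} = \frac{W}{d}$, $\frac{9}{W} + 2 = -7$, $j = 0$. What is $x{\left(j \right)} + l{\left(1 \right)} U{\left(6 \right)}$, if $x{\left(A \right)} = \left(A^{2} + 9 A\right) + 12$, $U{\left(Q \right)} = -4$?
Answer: $16$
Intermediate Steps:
$W = -1$ ($W = \frac{9}{-2 - 7} = \frac{9}{-9} = 9 \left(- \frac{1}{9}\right) = -1$)
$l{\left(d \right)} = - \frac{1}{d}$
$x{\left(A \right)} = 12 + A^{2} + 9 A$
$x{\left(j \right)} + l{\left(1 \right)} U{\left(6 \right)} = \left(12 + 0^{2} + 9 \cdot 0\right) + - 1^{-1} \left(-4\right) = \left(12 + 0 + 0\right) + \left(-1\right) 1 \left(-4\right) = 12 - -4 = 12 + 4 = 16$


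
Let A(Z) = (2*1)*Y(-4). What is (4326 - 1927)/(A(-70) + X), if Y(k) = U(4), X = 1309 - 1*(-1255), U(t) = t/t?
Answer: 2399/2566 ≈ 0.93492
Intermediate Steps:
U(t) = 1
X = 2564 (X = 1309 + 1255 = 2564)
Y(k) = 1
A(Z) = 2 (A(Z) = (2*1)*1 = 2*1 = 2)
(4326 - 1927)/(A(-70) + X) = (4326 - 1927)/(2 + 2564) = 2399/2566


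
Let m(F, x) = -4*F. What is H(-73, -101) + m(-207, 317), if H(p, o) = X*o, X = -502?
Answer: 51530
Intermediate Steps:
H(p, o) = -502*o
H(-73, -101) + m(-207, 317) = -502*(-101) - 4*(-207) = 50702 + 828 = 51530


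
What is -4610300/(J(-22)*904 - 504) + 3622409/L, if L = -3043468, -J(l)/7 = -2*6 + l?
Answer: -1851105420929/81659289908 ≈ -22.669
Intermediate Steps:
J(l) = 84 - 7*l (J(l) = -7*(-2*6 + l) = -7*(-12 + l) = 84 - 7*l)
-4610300/(J(-22)*904 - 504) + 3622409/L = -4610300/((84 - 7*(-22))*904 - 504) + 3622409/(-3043468) = -4610300/((84 + 154)*904 - 504) + 3622409*(-1/3043468) = -4610300/(238*904 - 504) - 3622409/3043468 = -4610300/(215152 - 504) - 3622409/3043468 = -4610300/214648 - 3622409/3043468 = -4610300*1/214648 - 3622409/3043468 = -1152575/53662 - 3622409/3043468 = -1851105420929/81659289908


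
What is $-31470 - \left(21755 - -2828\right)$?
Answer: $-56053$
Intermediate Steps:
$-31470 - \left(21755 - -2828\right) = -31470 - \left(21755 + 2828\right) = -31470 - 24583 = -56053$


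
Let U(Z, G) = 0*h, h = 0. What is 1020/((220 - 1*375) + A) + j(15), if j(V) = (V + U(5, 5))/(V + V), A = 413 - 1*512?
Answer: -893/254 ≈ -3.5157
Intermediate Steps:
A = -99 (A = 413 - 512 = -99)
U(Z, G) = 0 (U(Z, G) = 0*0 = 0)
j(V) = 1/2 (j(V) = (V + 0)/(V + V) = V/((2*V)) = V*(1/(2*V)) = 1/2)
1020/((220 - 1*375) + A) + j(15) = 1020/((220 - 1*375) - 99) + 1/2 = 1020/((220 - 375) - 99) + 1/2 = 1020/(-155 - 99) + 1/2 = 1020/(-254) + 1/2 = 1020*(-1/254) + 1/2 = -510/127 + 1/2 = -893/254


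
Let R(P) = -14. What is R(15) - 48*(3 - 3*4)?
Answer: 418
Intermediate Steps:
R(15) - 48*(3 - 3*4) = -14 - 48*(3 - 3*4) = -14 - 48*(3 - 12) = -14 - 48*(-9) = -14 + 432 = 418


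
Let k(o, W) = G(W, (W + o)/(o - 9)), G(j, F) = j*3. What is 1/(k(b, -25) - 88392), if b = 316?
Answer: -1/88467 ≈ -1.1304e-5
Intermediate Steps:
G(j, F) = 3*j
k(o, W) = 3*W
1/(k(b, -25) - 88392) = 1/(3*(-25) - 88392) = 1/(-75 - 88392) = 1/(-88467) = -1/88467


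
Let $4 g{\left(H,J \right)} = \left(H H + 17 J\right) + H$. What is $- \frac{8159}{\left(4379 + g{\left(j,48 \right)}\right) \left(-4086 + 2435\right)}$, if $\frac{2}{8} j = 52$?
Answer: $\frac{8159}{25509601} \approx 0.00031984$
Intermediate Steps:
$j = 208$ ($j = 4 \cdot 52 = 208$)
$g{\left(H,J \right)} = \frac{H}{4} + \frac{H^{2}}{4} + \frac{17 J}{4}$ ($g{\left(H,J \right)} = \frac{\left(H H + 17 J\right) + H}{4} = \frac{\left(H^{2} + 17 J\right) + H}{4} = \frac{H + H^{2} + 17 J}{4} = \frac{H}{4} + \frac{H^{2}}{4} + \frac{17 J}{4}$)
$- \frac{8159}{\left(4379 + g{\left(j,48 \right)}\right) \left(-4086 + 2435\right)} = - \frac{8159}{\left(4379 + \left(\frac{1}{4} \cdot 208 + \frac{208^{2}}{4} + \frac{17}{4} \cdot 48\right)\right) \left(-4086 + 2435\right)} = - \frac{8159}{\left(4379 + \left(52 + \frac{1}{4} \cdot 43264 + 204\right)\right) \left(-1651\right)} = - \frac{8159}{\left(4379 + \left(52 + 10816 + 204\right)\right) \left(-1651\right)} = - \frac{8159}{\left(4379 + 11072\right) \left(-1651\right)} = - \frac{8159}{15451 \left(-1651\right)} = - \frac{8159}{-25509601} = \left(-8159\right) \left(- \frac{1}{25509601}\right) = \frac{8159}{25509601}$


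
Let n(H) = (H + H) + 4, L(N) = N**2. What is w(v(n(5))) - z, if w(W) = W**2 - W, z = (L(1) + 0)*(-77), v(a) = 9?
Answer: 149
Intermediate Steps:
n(H) = 4 + 2*H (n(H) = 2*H + 4 = 4 + 2*H)
z = -77 (z = (1**2 + 0)*(-77) = (1 + 0)*(-77) = 1*(-77) = -77)
w(v(n(5))) - z = 9*(-1 + 9) - 1*(-77) = 9*8 + 77 = 72 + 77 = 149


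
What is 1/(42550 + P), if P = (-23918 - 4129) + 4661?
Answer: 1/19164 ≈ 5.2181e-5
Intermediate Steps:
P = -23386 (P = -28047 + 4661 = -23386)
1/(42550 + P) = 1/(42550 - 23386) = 1/19164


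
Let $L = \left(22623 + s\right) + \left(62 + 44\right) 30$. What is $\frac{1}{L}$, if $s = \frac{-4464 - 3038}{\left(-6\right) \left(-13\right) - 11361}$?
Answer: $\frac{11283}{291142751} \approx 3.8754 \cdot 10^{-5}$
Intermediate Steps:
$s = \frac{7502}{11283}$ ($s = - \frac{7502}{78 - 11361} = - \frac{7502}{-11283} = \left(-7502\right) \left(- \frac{1}{11283}\right) = \frac{7502}{11283} \approx 0.66489$)
$L = \frac{291142751}{11283}$ ($L = \left(22623 + \frac{7502}{11283}\right) + \left(62 + 44\right) 30 = \frac{255262811}{11283} + 106 \cdot 30 = \frac{255262811}{11283} + 3180 = \frac{291142751}{11283} \approx 25804.0$)
$\frac{1}{L} = \frac{1}{\frac{291142751}{11283}} = \frac{11283}{291142751}$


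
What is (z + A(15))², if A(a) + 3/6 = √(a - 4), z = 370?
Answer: 546165/4 + 739*√11 ≈ 1.3899e+5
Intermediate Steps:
A(a) = -½ + √(-4 + a) (A(a) = -½ + √(a - 4) = -½ + √(-4 + a))
(z + A(15))² = (370 + (-½ + √(-4 + 15)))² = (370 + (-½ + √11))² = (739/2 + √11)²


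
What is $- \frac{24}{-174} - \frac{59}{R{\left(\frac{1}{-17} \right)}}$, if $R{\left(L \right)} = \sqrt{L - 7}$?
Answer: $\frac{4}{29} + \frac{59 i \sqrt{510}}{60} \approx 0.13793 + 22.207 i$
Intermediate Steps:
$R{\left(L \right)} = \sqrt{-7 + L}$
$- \frac{24}{-174} - \frac{59}{R{\left(\frac{1}{-17} \right)}} = - \frac{24}{-174} - \frac{59}{\sqrt{-7 + \frac{1}{-17}}} = \left(-24\right) \left(- \frac{1}{174}\right) - \frac{59}{\sqrt{-7 - \frac{1}{17}}} = \frac{4}{29} - \frac{59}{\sqrt{- \frac{120}{17}}} = \frac{4}{29} - \frac{59}{\frac{2}{17} i \sqrt{510}} = \frac{4}{29} - 59 \left(- \frac{i \sqrt{510}}{60}\right) = \frac{4}{29} + \frac{59 i \sqrt{510}}{60}$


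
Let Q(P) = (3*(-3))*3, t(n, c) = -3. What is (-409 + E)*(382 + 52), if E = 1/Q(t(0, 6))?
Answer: -4793096/27 ≈ -1.7752e+5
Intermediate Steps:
Q(P) = -27 (Q(P) = -9*3 = -27)
E = -1/27 (E = 1/(-27) = -1/27 ≈ -0.037037)
(-409 + E)*(382 + 52) = (-409 - 1/27)*(382 + 52) = -11044/27*434 = -4793096/27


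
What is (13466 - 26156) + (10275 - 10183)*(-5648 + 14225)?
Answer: 776394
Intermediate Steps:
(13466 - 26156) + (10275 - 10183)*(-5648 + 14225) = -12690 + 92*8577 = -12690 + 789084 = 776394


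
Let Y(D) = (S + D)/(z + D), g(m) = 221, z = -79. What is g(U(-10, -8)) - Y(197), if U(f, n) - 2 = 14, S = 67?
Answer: 12907/59 ≈ 218.76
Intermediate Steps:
U(f, n) = 16 (U(f, n) = 2 + 14 = 16)
Y(D) = (67 + D)/(-79 + D)
g(U(-10, -8)) - Y(197) = 221 - (67 + 197)/(-79 + 197) = 221 - 264/118 = 221 - 1*132/59 = 221 - 132/59 = 12907/59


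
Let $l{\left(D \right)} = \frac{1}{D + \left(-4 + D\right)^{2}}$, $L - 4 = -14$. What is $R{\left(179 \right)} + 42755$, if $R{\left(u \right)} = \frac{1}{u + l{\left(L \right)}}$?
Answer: $\frac{1423527911}{33295} \approx 42755.0$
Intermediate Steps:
$L = -10$ ($L = 4 - 14 = -10$)
$R{\left(u \right)} = \frac{1}{\frac{1}{186} + u}$ ($R{\left(u \right)} = \frac{1}{u + \frac{1}{-10 + \left(-4 - 10\right)^{2}}} = \frac{1}{u + \frac{1}{-10 + \left(-14\right)^{2}}} = \frac{1}{u + \frac{1}{-10 + 196}} = \frac{1}{u + \frac{1}{186}} = \frac{1}{\frac{1}{186} + u}$)
$R{\left(179 \right)} + 42755 = \frac{186}{1 + 186 \cdot 179} + 42755 = \frac{186}{1 + 33294} + 42755 = \frac{186}{33295} + 42755 = \frac{1423527911}{33295}$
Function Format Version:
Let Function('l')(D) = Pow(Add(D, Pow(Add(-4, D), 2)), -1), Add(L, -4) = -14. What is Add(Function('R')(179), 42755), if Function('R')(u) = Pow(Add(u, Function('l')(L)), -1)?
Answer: Rational(1423527911, 33295) ≈ 42755.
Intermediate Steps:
L = -10 (L = Add(4, -14) = -10)
Function('R')(u) = Pow(Add(Rational(1, 186), u), -1) (Function('R')(u) = Pow(Add(u, Pow(Add(-10, Pow(Add(-4, -10), 2)), -1)), -1) = Pow(Add(u, Pow(Add(-10, Pow(-14, 2)), -1)), -1) = Pow(Add(u, Pow(Add(-10, 196), -1)), -1) = Pow(Add(u, Pow(186, -1)), -1) = Pow(Add(u, Rational(1, 186)), -1) = Pow(Add(Rational(1, 186), u), -1))
Add(Function('R')(179), 42755) = Add(Mul(186, Pow(Add(1, Mul(186, 179)), -1)), 42755) = Add(Mul(186, Pow(Add(1, 33294), -1)), 42755) = Add(Mul(186, Pow(33295, -1)), 42755) = Add(Mul(186, Rational(1, 33295)), 42755) = Add(Rational(186, 33295), 42755) = Rational(1423527911, 33295)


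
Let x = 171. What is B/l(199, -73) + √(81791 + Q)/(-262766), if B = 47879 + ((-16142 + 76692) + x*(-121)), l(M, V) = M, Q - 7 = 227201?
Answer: 87738/199 - √308999/262766 ≈ 440.89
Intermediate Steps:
Q = 227208 (Q = 7 + 227201 = 227208)
B = 87738 (B = 47879 + ((-16142 + 76692) + 171*(-121)) = 47879 + (60550 - 20691) = 47879 + 39859 = 87738)
B/l(199, -73) + √(81791 + Q)/(-262766) = 87738/199 + √(81791 + 227208)/(-262766) = 87738*(1/199) + √308999*(-1/262766) = 87738/199 - √308999/262766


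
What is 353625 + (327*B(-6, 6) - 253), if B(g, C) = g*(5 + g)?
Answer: 355334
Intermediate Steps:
353625 + (327*B(-6, 6) - 253) = 353625 + (327*(-6*(5 - 6)) - 253) = 353625 + (327*(-6*(-1)) - 253) = 353625 + (327*6 - 253) = 353625 + (1962 - 253) = 353625 + 1709 = 355334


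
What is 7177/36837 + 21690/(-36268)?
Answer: -269349547/668002158 ≈ -0.40322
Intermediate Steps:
7177/36837 + 21690/(-36268) = 7177*(1/36837) + 21690*(-1/36268) = 7177/36837 - 10845/18134 = -269349547/668002158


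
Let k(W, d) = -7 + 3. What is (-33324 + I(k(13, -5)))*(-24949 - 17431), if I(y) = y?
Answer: 1412440640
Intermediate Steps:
k(W, d) = -4
(-33324 + I(k(13, -5)))*(-24949 - 17431) = (-33324 - 4)*(-24949 - 17431) = -33328*(-42380) = 1412440640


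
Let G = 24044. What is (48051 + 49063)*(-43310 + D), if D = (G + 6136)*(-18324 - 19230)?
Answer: -110071244135420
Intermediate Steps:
D = -1133379720 (D = (24044 + 6136)*(-18324 - 19230) = 30180*(-37554) = -1133379720)
(48051 + 49063)*(-43310 + D) = (48051 + 49063)*(-43310 - 1133379720) = 97114*(-1133423030) = -110071244135420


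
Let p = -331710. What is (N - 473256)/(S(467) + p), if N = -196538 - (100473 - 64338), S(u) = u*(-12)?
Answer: 705929/337314 ≈ 2.0928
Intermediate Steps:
S(u) = -12*u
N = -232673 (N = -196538 - 1*36135 = -196538 - 36135 = -232673)
(N - 473256)/(S(467) + p) = (-232673 - 473256)/(-12*467 - 331710) = -705929/(-5604 - 331710) = -705929/(-337314) = -705929*(-1/337314) = 705929/337314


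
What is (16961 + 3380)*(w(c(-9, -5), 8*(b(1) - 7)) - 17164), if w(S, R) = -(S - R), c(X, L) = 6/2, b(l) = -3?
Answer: -350821227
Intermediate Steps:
c(X, L) = 3 (c(X, L) = 6*(½) = 3)
w(S, R) = R - S
(16961 + 3380)*(w(c(-9, -5), 8*(b(1) - 7)) - 17164) = (16961 + 3380)*((8*(-3 - 7) - 1*3) - 17164) = 20341*((8*(-10) - 3) - 17164) = 20341*((-80 - 3) - 17164) = 20341*(-83 - 17164) = 20341*(-17247) = -350821227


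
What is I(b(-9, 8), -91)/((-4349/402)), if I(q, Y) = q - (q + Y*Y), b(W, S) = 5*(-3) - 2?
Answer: 3328962/4349 ≈ 765.45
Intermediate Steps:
b(W, S) = -17 (b(W, S) = -15 - 2 = -17)
I(q, Y) = -Y² (I(q, Y) = q - (q + Y²) = q + (-q - Y²) = -Y²)
I(b(-9, 8), -91)/((-4349/402)) = (-1*(-91)²)/((-4349/402)) = (-1*8281)/((-4349*1/402)) = -8281/(-4349/402) = -8281*(-402/4349) = 3328962/4349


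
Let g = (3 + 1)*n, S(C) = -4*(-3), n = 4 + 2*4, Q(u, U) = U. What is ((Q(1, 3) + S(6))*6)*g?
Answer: 4320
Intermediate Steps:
n = 12 (n = 4 + 8 = 12)
S(C) = 12
g = 48 (g = (3 + 1)*12 = 4*12 = 48)
((Q(1, 3) + S(6))*6)*g = ((3 + 12)*6)*48 = (15*6)*48 = 90*48 = 4320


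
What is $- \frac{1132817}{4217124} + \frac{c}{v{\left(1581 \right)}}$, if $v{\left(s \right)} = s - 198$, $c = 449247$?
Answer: $\frac{630987873239}{1944094164} \approx 324.57$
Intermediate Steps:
$v{\left(s \right)} = -198 + s$
$- \frac{1132817}{4217124} + \frac{c}{v{\left(1581 \right)}} = - \frac{1132817}{4217124} + \frac{449247}{-198 + 1581} = \left(-1132817\right) \frac{1}{4217124} + \frac{449247}{1383} = - \frac{1132817}{4217124} + 449247 \cdot \frac{1}{1383} = - \frac{1132817}{4217124} + \frac{149749}{461} = \frac{630987873239}{1944094164}$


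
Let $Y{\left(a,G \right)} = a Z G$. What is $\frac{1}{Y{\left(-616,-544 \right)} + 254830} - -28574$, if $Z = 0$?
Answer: $\frac{7281512421}{254830} \approx 28574.0$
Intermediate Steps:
$Y{\left(a,G \right)} = 0$ ($Y{\left(a,G \right)} = a 0 G = 0 G = 0$)
$\frac{1}{Y{\left(-616,-544 \right)} + 254830} - -28574 = \frac{1}{0 + 254830} - -28574 = \frac{1}{254830} + \left(28730 - 156\right) = \frac{1}{254830} + 28574 = \frac{7281512421}{254830}$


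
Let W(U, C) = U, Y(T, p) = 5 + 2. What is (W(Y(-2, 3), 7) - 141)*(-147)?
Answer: 19698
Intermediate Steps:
Y(T, p) = 7
(W(Y(-2, 3), 7) - 141)*(-147) = (7 - 141)*(-147) = -134*(-147) = 19698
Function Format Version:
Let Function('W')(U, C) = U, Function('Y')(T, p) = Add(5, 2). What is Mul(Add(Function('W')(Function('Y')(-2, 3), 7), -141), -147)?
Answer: 19698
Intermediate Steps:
Function('Y')(T, p) = 7
Mul(Add(Function('W')(Function('Y')(-2, 3), 7), -141), -147) = Mul(Add(7, -141), -147) = Mul(-134, -147) = 19698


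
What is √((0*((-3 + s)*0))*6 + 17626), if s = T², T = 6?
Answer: √17626 ≈ 132.76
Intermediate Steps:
s = 36 (s = 6² = 36)
√((0*((-3 + s)*0))*6 + 17626) = √((0*((-3 + 36)*0))*6 + 17626) = √((0*(33*0))*6 + 17626) = √((0*0)*6 + 17626) = √(0*6 + 17626) = √(0 + 17626) = √17626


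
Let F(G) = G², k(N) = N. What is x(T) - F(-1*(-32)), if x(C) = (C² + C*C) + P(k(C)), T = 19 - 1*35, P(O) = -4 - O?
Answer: -500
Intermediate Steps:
T = -16 (T = 19 - 35 = -16)
x(C) = -4 - C + 2*C² (x(C) = (C² + C*C) + (-4 - C) = (C² + C²) + (-4 - C) = 2*C² + (-4 - C) = -4 - C + 2*C²)
x(T) - F(-1*(-32)) = (-4 - 1*(-16) + 2*(-16)²) - (-1*(-32))² = (-4 + 16 + 2*256) - 1*32² = (-4 + 16 + 512) - 1*1024 = 524 - 1024 = -500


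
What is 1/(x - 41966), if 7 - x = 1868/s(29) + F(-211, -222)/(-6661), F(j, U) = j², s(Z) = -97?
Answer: -646117/27093661918 ≈ -2.3848e-5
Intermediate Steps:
x = 21284104/646117 (x = 7 - (1868/(-97) + (-211)²/(-6661)) = 7 - (1868*(-1/97) + 44521*(-1/6661)) = 7 - (-1868/97 - 44521/6661) = 7 - 1*(-16761285/646117) = 7 + 16761285/646117 = 21284104/646117 ≈ 32.942)
1/(x - 41966) = 1/(21284104/646117 - 41966) = 1/(-27093661918/646117) = -646117/27093661918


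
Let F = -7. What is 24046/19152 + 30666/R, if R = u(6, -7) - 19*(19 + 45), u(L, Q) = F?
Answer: -278953487/11711448 ≈ -23.819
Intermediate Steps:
u(L, Q) = -7
R = -1223 (R = -7 - 19*(19 + 45) = -7 - 19*64 = -7 - 1216 = -1223)
24046/19152 + 30666/R = 24046/19152 + 30666/(-1223) = 24046*(1/19152) + 30666*(-1/1223) = 12023/9576 - 30666/1223 = -278953487/11711448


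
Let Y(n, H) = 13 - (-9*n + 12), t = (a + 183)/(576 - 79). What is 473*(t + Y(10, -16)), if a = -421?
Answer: 3039971/71 ≈ 42817.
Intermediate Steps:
t = -34/71 (t = (-421 + 183)/(576 - 79) = -238/497 = -238*1/497 = -34/71 ≈ -0.47887)
Y(n, H) = 1 + 9*n (Y(n, H) = 13 - (12 - 9*n) = 13 + (-12 + 9*n) = 1 + 9*n)
473*(t + Y(10, -16)) = 473*(-34/71 + (1 + 9*10)) = 473*(-34/71 + (1 + 90)) = 473*(-34/71 + 91) = 473*(6427/71) = 3039971/71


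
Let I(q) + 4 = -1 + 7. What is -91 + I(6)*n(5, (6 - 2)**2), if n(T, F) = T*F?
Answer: 69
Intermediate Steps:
I(q) = 2 (I(q) = -4 + (-1 + 7) = -4 + 6 = 2)
n(T, F) = F*T
-91 + I(6)*n(5, (6 - 2)**2) = -91 + 2*((6 - 2)**2*5) = -91 + 2*(4**2*5) = -91 + 2*(16*5) = -91 + 2*80 = -91 + 160 = 69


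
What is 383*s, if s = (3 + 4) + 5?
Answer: 4596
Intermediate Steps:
s = 12 (s = 7 + 5 = 12)
383*s = 383*12 = 4596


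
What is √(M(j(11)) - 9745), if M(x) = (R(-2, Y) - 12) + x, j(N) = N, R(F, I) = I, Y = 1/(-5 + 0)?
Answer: I*√243655/5 ≈ 98.723*I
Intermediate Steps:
Y = -⅕ (Y = 1/(-5) = -⅕ ≈ -0.20000)
M(x) = -61/5 + x (M(x) = (-⅕ - 12) + x = -61/5 + x)
√(M(j(11)) - 9745) = √((-61/5 + 11) - 9745) = √(-6/5 - 9745) = √(-48731/5) = I*√243655/5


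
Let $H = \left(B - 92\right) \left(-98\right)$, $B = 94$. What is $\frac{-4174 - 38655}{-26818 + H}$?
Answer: $\frac{42829}{27014} \approx 1.5854$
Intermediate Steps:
$H = -196$ ($H = \left(94 - 92\right) \left(-98\right) = 2 \left(-98\right) = -196$)
$\frac{-4174 - 38655}{-26818 + H} = \frac{-4174 - 38655}{-26818 - 196} = - \frac{42829}{-27014} = \left(-42829\right) \left(- \frac{1}{27014}\right) = \frac{42829}{27014}$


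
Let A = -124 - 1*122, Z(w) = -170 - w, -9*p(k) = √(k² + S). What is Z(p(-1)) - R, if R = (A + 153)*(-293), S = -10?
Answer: -27419 + I/3 ≈ -27419.0 + 0.33333*I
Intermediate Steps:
p(k) = -√(-10 + k²)/9 (p(k) = -√(k² - 10)/9 = -√(-10 + k²)/9)
A = -246 (A = -124 - 122 = -246)
R = 27249 (R = (-246 + 153)*(-293) = -93*(-293) = 27249)
Z(p(-1)) - R = (-170 - (-1)*√(-10 + (-1)²)/9) - 1*27249 = (-170 - (-1)*√(-10 + 1)/9) - 27249 = (-170 - (-1)*√(-9)/9) - 27249 = (-170 - (-1)*3*I/9) - 27249 = (-170 - (-1)*I/3) - 27249 = (-170 + I/3) - 27249 = -27419 + I/3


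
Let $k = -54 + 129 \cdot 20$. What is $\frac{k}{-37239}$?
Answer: $- \frac{842}{12413} \approx -0.067832$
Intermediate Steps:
$k = 2526$ ($k = -54 + 2580 = 2526$)
$\frac{k}{-37239} = \frac{2526}{-37239} = 2526 \left(- \frac{1}{37239}\right) = - \frac{842}{12413}$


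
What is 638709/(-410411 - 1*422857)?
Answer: -212903/277756 ≈ -0.76651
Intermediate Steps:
638709/(-410411 - 1*422857) = 638709/(-410411 - 422857) = 638709/(-833268) = 638709*(-1/833268) = -212903/277756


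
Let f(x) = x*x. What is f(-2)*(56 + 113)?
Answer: 676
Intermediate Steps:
f(x) = x²
f(-2)*(56 + 113) = (-2)²*(56 + 113) = 4*169 = 676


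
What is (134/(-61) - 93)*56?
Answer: -325192/61 ≈ -5331.0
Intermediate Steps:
(134/(-61) - 93)*56 = (134*(-1/61) - 93)*56 = (-134/61 - 93)*56 = -5807/61*56 = -325192/61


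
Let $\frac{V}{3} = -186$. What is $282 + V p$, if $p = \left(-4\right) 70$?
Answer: $156522$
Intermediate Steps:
$V = -558$ ($V = 3 \left(-186\right) = -558$)
$p = -280$
$282 + V p = 282 - -156240 = 282 + 156240 = 156522$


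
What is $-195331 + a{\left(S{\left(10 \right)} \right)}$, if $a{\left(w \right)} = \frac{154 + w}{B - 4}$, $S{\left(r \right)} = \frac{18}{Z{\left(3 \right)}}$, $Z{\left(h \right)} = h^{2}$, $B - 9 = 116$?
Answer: $- \frac{23634895}{121} \approx -1.9533 \cdot 10^{5}$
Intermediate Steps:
$B = 125$ ($B = 9 + 116 = 125$)
$S{\left(r \right)} = 2$ ($S{\left(r \right)} = \frac{18}{3^{2}} = \frac{18}{9} = 18 \cdot \frac{1}{9} = 2$)
$a{\left(w \right)} = \frac{14}{11} + \frac{w}{121}$ ($a{\left(w \right)} = \frac{154 + w}{125 - 4} = \frac{154 + w}{121} = \left(154 + w\right) \frac{1}{121} = \frac{14}{11} + \frac{w}{121}$)
$-195331 + a{\left(S{\left(10 \right)} \right)} = -195331 + \left(\frac{14}{11} + \frac{1}{121} \cdot 2\right) = -195331 + \left(\frac{14}{11} + \frac{2}{121}\right) = -195331 + \frac{156}{121} = - \frac{23634895}{121}$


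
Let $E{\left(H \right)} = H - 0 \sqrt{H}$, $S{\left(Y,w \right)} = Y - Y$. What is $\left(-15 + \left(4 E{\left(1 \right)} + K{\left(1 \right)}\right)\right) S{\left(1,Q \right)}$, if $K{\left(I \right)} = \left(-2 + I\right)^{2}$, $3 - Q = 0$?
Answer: $0$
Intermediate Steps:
$Q = 3$ ($Q = 3 - 0 = 3 + 0 = 3$)
$S{\left(Y,w \right)} = 0$
$E{\left(H \right)} = H$ ($E{\left(H \right)} = H - 0 = H + 0 = H$)
$\left(-15 + \left(4 E{\left(1 \right)} + K{\left(1 \right)}\right)\right) S{\left(1,Q \right)} = \left(-15 + \left(4 \cdot 1 + \left(-2 + 1\right)^{2}\right)\right) 0 = \left(-15 + \left(4 + \left(-1\right)^{2}\right)\right) 0 = \left(-15 + \left(4 + 1\right)\right) 0 = \left(-15 + 5\right) 0 = \left(-10\right) 0 = 0$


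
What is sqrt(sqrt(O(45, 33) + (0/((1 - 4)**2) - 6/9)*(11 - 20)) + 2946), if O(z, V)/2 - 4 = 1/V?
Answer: sqrt(3208194 + 132*sqrt(957))/33 ≈ 54.312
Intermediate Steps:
O(z, V) = 8 + 2/V
sqrt(sqrt(O(45, 33) + (0/((1 - 4)**2) - 6/9)*(11 - 20)) + 2946) = sqrt(sqrt((8 + 2/33) + (0/((1 - 4)**2) - 6/9)*(11 - 20)) + 2946) = sqrt(sqrt((8 + 2*(1/33)) + (0/((-3)**2) - 6*1/9)*(-9)) + 2946) = sqrt(sqrt((8 + 2/33) + (0/9 - 2/3)*(-9)) + 2946) = sqrt(sqrt(266/33 + (0*(1/9) - 2/3)*(-9)) + 2946) = sqrt(sqrt(266/33 + (0 - 2/3)*(-9)) + 2946) = sqrt(sqrt(266/33 - 2/3*(-9)) + 2946) = sqrt(sqrt(266/33 + 6) + 2946) = sqrt(sqrt(464/33) + 2946) = sqrt(4*sqrt(957)/33 + 2946) = sqrt(2946 + 4*sqrt(957)/33)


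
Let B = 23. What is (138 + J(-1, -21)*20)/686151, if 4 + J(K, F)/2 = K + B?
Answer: 286/228717 ≈ 0.0012505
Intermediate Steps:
J(K, F) = 38 + 2*K (J(K, F) = -8 + 2*(K + 23) = -8 + 2*(23 + K) = -8 + (46 + 2*K) = 38 + 2*K)
(138 + J(-1, -21)*20)/686151 = (138 + (38 + 2*(-1))*20)/686151 = (138 + (38 - 2)*20)*(1/686151) = (138 + 36*20)*(1/686151) = (138 + 720)*(1/686151) = 858*(1/686151) = 286/228717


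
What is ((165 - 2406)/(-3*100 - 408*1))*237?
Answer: 177039/236 ≈ 750.17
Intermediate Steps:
((165 - 2406)/(-3*100 - 408*1))*237 = -2241/(-300 - 408)*237 = -2241/(-708)*237 = -2241*(-1/708)*237 = (747/236)*237 = 177039/236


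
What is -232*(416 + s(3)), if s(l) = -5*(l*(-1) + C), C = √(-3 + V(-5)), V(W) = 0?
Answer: -99992 + 1160*I*√3 ≈ -99992.0 + 2009.2*I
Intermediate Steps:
C = I*√3 (C = √(-3 + 0) = √(-3) = I*√3 ≈ 1.732*I)
s(l) = 5*l - 5*I*√3 (s(l) = -5*(l*(-1) + I*√3) = -5*(-l + I*√3) = 5*l - 5*I*√3)
-232*(416 + s(3)) = -232*(416 + (5*3 - 5*I*√3)) = -232*(416 + (15 - 5*I*√3)) = -232*(431 - 5*I*√3) = -99992 + 1160*I*√3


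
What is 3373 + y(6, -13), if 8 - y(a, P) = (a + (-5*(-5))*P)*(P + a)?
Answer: 1148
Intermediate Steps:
y(a, P) = 8 - (P + a)*(a + 25*P) (y(a, P) = 8 - (a + (-5*(-5))*P)*(P + a) = 8 - (a + 25*P)*(P + a) = 8 - (P + a)*(a + 25*P))
3373 + y(6, -13) = 3373 + (8 - 1*6**2 - 25*(-13)**2 - 26*(-13)*6) = 3373 + (8 - 1*36 - 25*169 + 2028) = 3373 + (8 - 36 - 4225 + 2028) = 3373 - 2225 = 1148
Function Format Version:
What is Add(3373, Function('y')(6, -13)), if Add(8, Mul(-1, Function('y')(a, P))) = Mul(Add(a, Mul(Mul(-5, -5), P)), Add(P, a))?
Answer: 1148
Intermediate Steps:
Function('y')(a, P) = Add(8, Mul(-1, Add(P, a), Add(a, Mul(25, P)))) (Function('y')(a, P) = Add(8, Mul(-1, Mul(Add(a, Mul(Mul(-5, -5), P)), Add(P, a)))) = Add(8, Mul(-1, Mul(Add(a, Mul(25, P)), Add(P, a)))) = Add(8, Mul(-1, Mul(Add(P, a), Add(a, Mul(25, P))))) = Add(8, Mul(-1, Add(P, a), Add(a, Mul(25, P)))))
Add(3373, Function('y')(6, -13)) = Add(3373, Add(8, Mul(-1, Pow(6, 2)), Mul(-25, Pow(-13, 2)), Mul(-26, -13, 6))) = Add(3373, Add(8, Mul(-1, 36), Mul(-25, 169), 2028)) = Add(3373, Add(8, -36, -4225, 2028)) = Add(3373, -2225) = 1148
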